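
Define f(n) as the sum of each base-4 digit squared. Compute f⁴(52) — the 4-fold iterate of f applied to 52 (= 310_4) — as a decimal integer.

1

52 = (3,1,0)_4 → 3² + 1² + 0² = 9 + 1 + 0 = 10
10 = (2,2)_4 → 2² + 2² = 4 + 4 = 8
8 = (2,0)_4 → 2² + 0² = 4 + 0 = 4
4 = (1,0)_4 → 1² + 0² = 1 + 0 = 1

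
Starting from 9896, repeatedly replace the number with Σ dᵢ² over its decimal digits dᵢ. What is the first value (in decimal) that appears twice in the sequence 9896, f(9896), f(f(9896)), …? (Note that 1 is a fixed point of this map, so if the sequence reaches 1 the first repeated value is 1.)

9896 → 262
262 → 44
44 → 32
32 → 13
13 → 10
10 → 1  — reached the fixed point 1.
1 → 1, so 1 is the first repeated value.

1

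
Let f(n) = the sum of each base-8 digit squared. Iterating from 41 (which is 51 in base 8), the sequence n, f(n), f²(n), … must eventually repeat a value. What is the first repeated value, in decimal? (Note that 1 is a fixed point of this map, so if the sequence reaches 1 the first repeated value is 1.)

41 = (5,1)_8 → 5² + 1² = 25 + 1 = 26
26 = (3,2)_8 → 3² + 2² = 9 + 4 = 13
13 = (1,5)_8 → 1² + 5² = 1 + 25 = 26  — 26 already appeared earlier.

26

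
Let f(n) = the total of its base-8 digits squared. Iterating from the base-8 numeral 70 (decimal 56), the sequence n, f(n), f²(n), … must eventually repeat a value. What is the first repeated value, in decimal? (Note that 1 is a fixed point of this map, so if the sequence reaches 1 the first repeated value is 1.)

56 = (7,0)_8 → 7² + 0² = 49
49 = (6,1)_8 → 6² + 1² = 37
37 = (4,5)_8 → 4² + 5² = 41
41 = (5,1)_8 → 5² + 1² = 26
26 = (3,2)_8 → 3² + 2² = 13
13 = (1,5)_8 → 1² + 5² = 26  — 26 already appeared earlier.

26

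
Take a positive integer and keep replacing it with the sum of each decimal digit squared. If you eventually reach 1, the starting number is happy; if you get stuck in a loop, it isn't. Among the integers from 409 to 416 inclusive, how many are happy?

409: 409 → 97 → 130 → 10 → 1  — happy
410: 410 → 17 → 50 → 25 → 29 → 85 → 89 → 145 → 42 → 20 → 4 → 16 → 37 → 58 → 89  — not happy
411: 411 → 18 → 65 → 61 → 37 → 58 → 89 → 145 → 42 → 20 → 4 → 16 → 37  — not happy
412: 412 → 21 → 5 → 25 → 29 → 85 → 89 → 145 → 42 → 20 → 4 → 16 → 37 → 58 → 89  — not happy
413: 413 → 26 → 40 → 16 → 37 → 58 → 89 → 145 → 42 → 20 → 4 → 16  — not happy
414: 414 → 33 → 18 → 65 → 61 → 37 → 58 → 89 → 145 → 42 → 20 → 4 → 16 → 37  — not happy
415: 415 → 42 → 20 → 4 → 16 → 37 → 58 → 89 → 145 → 42  — not happy
416: 416 → 53 → 34 → 25 → 29 → 85 → 89 → 145 → 42 → 20 → 4 → 16 → 37 → 58 → 89  — not happy
happy: 409

1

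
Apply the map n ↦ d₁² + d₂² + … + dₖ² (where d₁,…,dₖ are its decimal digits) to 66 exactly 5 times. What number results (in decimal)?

66 → 6² + 6² = 72
72 → 7² + 2² = 53
53 → 5² + 3² = 34
34 → 3² + 4² = 25
25 → 2² + 5² = 29

29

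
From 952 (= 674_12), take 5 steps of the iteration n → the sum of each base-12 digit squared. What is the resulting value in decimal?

25

952 = (6,7,4)_12 → 6² + 7² + 4² = 101
101 = (8,5)_12 → 8² + 5² = 89
89 = (7,5)_12 → 7² + 5² = 74
74 = (6,2)_12 → 6² + 2² = 40
40 = (3,4)_12 → 3² + 4² = 25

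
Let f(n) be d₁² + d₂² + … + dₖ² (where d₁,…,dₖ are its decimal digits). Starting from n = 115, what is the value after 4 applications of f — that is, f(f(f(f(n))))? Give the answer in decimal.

25

115 → 1² + 1² + 5² = 1 + 1 + 25 = 27
27 → 2² + 7² = 4 + 49 = 53
53 → 5² + 3² = 25 + 9 = 34
34 → 3² + 4² = 9 + 16 = 25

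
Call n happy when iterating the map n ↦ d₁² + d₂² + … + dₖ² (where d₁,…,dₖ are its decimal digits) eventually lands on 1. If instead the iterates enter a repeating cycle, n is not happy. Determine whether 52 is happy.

52 → 5² + 2² = 29
29 → 2² + 9² = 85
85 → 8² + 5² = 89
89 → 8² + 9² = 145
145 → 1² + 4² + 5² = 42
42 → 4² + 2² = 20
20 → 2² + 0² = 4
4 → 4² = 16
16 → 1² + 6² = 37
37 → 3² + 7² = 58
58 → 5² + 8² = 89  — 89 already seen; the sequence cycles without reaching 1.

not happy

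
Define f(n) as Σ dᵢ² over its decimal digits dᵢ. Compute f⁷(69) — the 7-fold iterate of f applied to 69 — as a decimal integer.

58

69 → 6² + 9² = 36 + 81 = 117
117 → 1² + 1² + 7² = 1 + 1 + 49 = 51
51 → 5² + 1² = 25 + 1 = 26
26 → 2² + 6² = 4 + 36 = 40
40 → 4² + 0² = 16 + 0 = 16
16 → 1² + 6² = 1 + 36 = 37
37 → 3² + 7² = 9 + 49 = 58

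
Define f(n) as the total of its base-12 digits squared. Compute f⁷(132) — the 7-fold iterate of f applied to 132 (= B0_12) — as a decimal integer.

5

132 = (11,0)_12 → 11² + 0² = 121 + 0 = 121
121 = (10,1)_12 → 10² + 1² = 100 + 1 = 101
101 = (8,5)_12 → 8² + 5² = 64 + 25 = 89
89 = (7,5)_12 → 7² + 5² = 49 + 25 = 74
74 = (6,2)_12 → 6² + 2² = 36 + 4 = 40
40 = (3,4)_12 → 3² + 4² = 9 + 16 = 25
25 = (2,1)_12 → 2² + 1² = 4 + 1 = 5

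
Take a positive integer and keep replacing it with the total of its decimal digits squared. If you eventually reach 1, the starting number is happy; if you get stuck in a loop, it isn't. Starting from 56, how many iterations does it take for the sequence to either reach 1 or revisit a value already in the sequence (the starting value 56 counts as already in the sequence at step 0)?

56 → 5² + 6² = 61
61 → 6² + 1² = 37
37 → 3² + 7² = 58
58 → 5² + 8² = 89
89 → 8² + 9² = 145
145 → 1² + 4² + 5² = 42
42 → 4² + 2² = 20
20 → 2² + 0² = 4
4 → 4² = 16
16 → 1² + 6² = 37  — 37 repeats.
That took 10 steps.

10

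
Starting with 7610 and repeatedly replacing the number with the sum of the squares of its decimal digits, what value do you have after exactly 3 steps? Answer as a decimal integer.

7610 → 86
86 → 100
100 → 1

1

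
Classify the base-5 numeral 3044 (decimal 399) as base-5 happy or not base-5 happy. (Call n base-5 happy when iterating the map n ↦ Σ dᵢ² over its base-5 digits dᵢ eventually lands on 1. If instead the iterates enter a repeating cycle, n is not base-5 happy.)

base-5 happy

399 = (3,0,4,4)_5 → 3² + 0² + 4² + 4² = 41
41 = (1,3,1)_5 → 1² + 3² + 1² = 11
11 = (2,1)_5 → 2² + 1² = 5
5 = (1,0)_5 → 1² + 0² = 1  — reached 1.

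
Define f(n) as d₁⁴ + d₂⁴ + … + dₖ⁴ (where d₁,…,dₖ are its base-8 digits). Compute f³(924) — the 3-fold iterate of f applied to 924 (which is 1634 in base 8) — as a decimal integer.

897

924 = (1,6,3,4)_8 → 1⁴ + 6⁴ + 3⁴ + 4⁴ = 1634
1634 = (3,1,4,2)_8 → 3⁴ + 1⁴ + 4⁴ + 2⁴ = 354
354 = (5,4,2)_8 → 5⁴ + 4⁴ + 2⁴ = 897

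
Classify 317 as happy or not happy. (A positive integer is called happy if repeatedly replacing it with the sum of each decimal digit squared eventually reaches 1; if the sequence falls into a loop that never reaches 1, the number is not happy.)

not happy

317 → 3² + 1² + 7² = 9 + 1 + 49 = 59
59 → 5² + 9² = 25 + 81 = 106
106 → 1² + 0² + 6² = 1 + 0 + 36 = 37
37 → 3² + 7² = 9 + 49 = 58
58 → 5² + 8² = 25 + 64 = 89
89 → 8² + 9² = 64 + 81 = 145
145 → 1² + 4² + 5² = 1 + 16 + 25 = 42
42 → 4² + 2² = 16 + 4 = 20
20 → 2² + 0² = 4 + 0 = 4
4 → 4² = 16
16 → 1² + 6² = 1 + 36 = 37  — 37 already seen; the sequence cycles without reaching 1.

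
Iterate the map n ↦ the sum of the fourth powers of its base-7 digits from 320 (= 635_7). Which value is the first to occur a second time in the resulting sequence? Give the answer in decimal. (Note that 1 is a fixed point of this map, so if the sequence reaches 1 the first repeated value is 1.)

320 = (6,3,5)_7 → 6⁴ + 3⁴ + 5⁴ = 2002
2002 = (5,5,6,0)_7 → 5⁴ + 5⁴ + 6⁴ + 0⁴ = 2546
2546 = (1,0,2,6,5)_7 → 1⁴ + 0⁴ + 2⁴ + 6⁴ + 5⁴ = 1938
1938 = (5,4,3,6)_7 → 5⁴ + 4⁴ + 3⁴ + 6⁴ = 2258
2258 = (6,4,0,4)_7 → 6⁴ + 4⁴ + 0⁴ + 4⁴ = 1808
1808 = (5,1,6,2)_7 → 5⁴ + 1⁴ + 6⁴ + 2⁴ = 1938  — 1938 already appeared earlier.

1938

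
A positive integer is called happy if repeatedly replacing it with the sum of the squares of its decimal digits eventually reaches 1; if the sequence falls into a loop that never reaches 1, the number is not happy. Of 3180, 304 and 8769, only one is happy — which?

8769

3180: 3180 → 74 → 65 → 61 → 37 → 58 → 89 → 145 → 42 → 20 → 4 → 16 → 37  — repeats 37 (not happy)
304: 304 → 25 → 29 → 85 → 89 → 145 → 42 → 20 → 4 → 16 → 37 → 58 → 89  — repeats 89 (not happy)
8769: 8769 → 230 → 13 → 10 → 1  — reaches 1 (happy)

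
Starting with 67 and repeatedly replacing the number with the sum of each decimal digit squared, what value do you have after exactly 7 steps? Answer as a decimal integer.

67 → 85
85 → 89
89 → 145
145 → 42
42 → 20
20 → 4
4 → 16

16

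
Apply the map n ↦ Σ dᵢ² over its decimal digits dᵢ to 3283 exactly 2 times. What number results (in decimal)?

3283 → 3² + 2² + 8² + 3² = 86
86 → 8² + 6² = 100

100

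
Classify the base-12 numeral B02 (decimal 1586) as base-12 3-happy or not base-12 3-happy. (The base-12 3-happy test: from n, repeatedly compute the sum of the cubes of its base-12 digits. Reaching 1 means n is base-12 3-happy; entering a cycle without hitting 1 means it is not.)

base-12 3-happy

1586 = (11,0,2)_12 → 11³ + 0³ + 2³ = 1339
1339 = (9,3,7)_12 → 9³ + 3³ + 7³ = 1099
1099 = (7,7,7)_12 → 7³ + 7³ + 7³ = 1029
1029 = (7,1,9)_12 → 7³ + 1³ + 9³ = 1073
1073 = (7,5,5)_12 → 7³ + 5³ + 5³ = 593
593 = (4,1,5)_12 → 4³ + 1³ + 5³ = 190
190 = (1,3,10)_12 → 1³ + 3³ + 10³ = 1028
1028 = (7,1,8)_12 → 7³ + 1³ + 8³ = 856
856 = (5,11,4)_12 → 5³ + 11³ + 4³ = 1520
1520 = (10,6,8)_12 → 10³ + 6³ + 8³ = 1728
1728 = (1,0,0,0)_12 → 1³ + 0³ + 0³ + 0³ = 1  — reached 1.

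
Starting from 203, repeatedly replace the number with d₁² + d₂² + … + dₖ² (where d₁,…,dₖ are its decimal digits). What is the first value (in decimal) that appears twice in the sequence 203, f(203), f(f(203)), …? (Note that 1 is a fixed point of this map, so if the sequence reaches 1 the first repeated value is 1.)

1

203 → 2² + 0² + 3² = 4 + 0 + 9 = 13
13 → 1² + 3² = 1 + 9 = 10
10 → 1² + 0² = 1 + 0 = 1  — reached the fixed point 1.
1 → 1, so 1 is the first repeated value.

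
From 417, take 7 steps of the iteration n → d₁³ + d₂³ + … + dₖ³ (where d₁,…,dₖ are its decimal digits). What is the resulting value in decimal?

417 → 4³ + 1³ + 7³ = 408
408 → 4³ + 0³ + 8³ = 576
576 → 5³ + 7³ + 6³ = 684
684 → 6³ + 8³ + 4³ = 792
792 → 7³ + 9³ + 2³ = 1080
1080 → 1³ + 0³ + 8³ + 0³ = 513
513 → 5³ + 1³ + 3³ = 153

153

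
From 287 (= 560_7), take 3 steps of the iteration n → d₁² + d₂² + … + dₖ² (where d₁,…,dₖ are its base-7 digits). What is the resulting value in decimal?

287 = (5,6,0)_7 → 5² + 6² + 0² = 25 + 36 + 0 = 61
61 = (1,1,5)_7 → 1² + 1² + 5² = 1 + 1 + 25 = 27
27 = (3,6)_7 → 3² + 6² = 9 + 36 = 45

45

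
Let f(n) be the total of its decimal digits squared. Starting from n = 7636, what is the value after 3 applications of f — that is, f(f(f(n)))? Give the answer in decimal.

7636 → 130
130 → 10
10 → 1

1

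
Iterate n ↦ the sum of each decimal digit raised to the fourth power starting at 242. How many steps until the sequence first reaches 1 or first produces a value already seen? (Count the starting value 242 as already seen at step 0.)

242 → 288
288 → 8208
8208 → 8208  — 8208 repeats.
That took 3 steps.

3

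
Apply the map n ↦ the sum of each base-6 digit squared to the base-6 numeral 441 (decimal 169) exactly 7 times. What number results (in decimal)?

5

169 = (4,4,1)_6 → 4² + 4² + 1² = 16 + 16 + 1 = 33
33 = (5,3)_6 → 5² + 3² = 25 + 9 = 34
34 = (5,4)_6 → 5² + 4² = 25 + 16 = 41
41 = (1,0,5)_6 → 1² + 0² + 5² = 1 + 0 + 25 = 26
26 = (4,2)_6 → 4² + 2² = 16 + 4 = 20
20 = (3,2)_6 → 3² + 2² = 9 + 4 = 13
13 = (2,1)_6 → 2² + 1² = 4 + 1 = 5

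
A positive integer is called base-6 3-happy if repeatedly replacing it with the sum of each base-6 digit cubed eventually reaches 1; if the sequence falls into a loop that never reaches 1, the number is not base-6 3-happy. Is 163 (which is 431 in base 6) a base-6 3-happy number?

base-6 3-happy

163 = (4,3,1)_6 → 92
92 = (2,3,2)_6 → 43
43 = (1,1,1)_6 → 3
3 = (3)_6 → 27
27 = (4,3)_6 → 91
91 = (2,3,1)_6 → 36
36 = (1,0,0)_6 → 1  — reached 1.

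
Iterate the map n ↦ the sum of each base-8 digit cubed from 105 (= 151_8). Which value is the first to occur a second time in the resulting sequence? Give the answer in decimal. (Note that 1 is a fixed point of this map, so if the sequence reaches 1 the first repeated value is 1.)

105 = (1,5,1)_8 → 1³ + 5³ + 1³ = 127
127 = (1,7,7)_8 → 1³ + 7³ + 7³ = 687
687 = (1,2,5,7)_8 → 1³ + 2³ + 5³ + 7³ = 477
477 = (7,3,5)_8 → 7³ + 3³ + 5³ = 495
495 = (7,5,7)_8 → 7³ + 5³ + 7³ = 811
811 = (1,4,5,3)_8 → 1³ + 4³ + 5³ + 3³ = 217
217 = (3,3,1)_8 → 3³ + 3³ + 1³ = 55
55 = (6,7)_8 → 6³ + 7³ = 559
559 = (1,0,5,7)_8 → 1³ + 0³ + 5³ + 7³ = 469
469 = (7,2,5)_8 → 7³ + 2³ + 5³ = 476
476 = (7,3,4)_8 → 7³ + 3³ + 4³ = 434
434 = (6,6,2)_8 → 6³ + 6³ + 2³ = 440
440 = (6,7,0)_8 → 6³ + 7³ + 0³ = 559  — 559 already appeared earlier.

559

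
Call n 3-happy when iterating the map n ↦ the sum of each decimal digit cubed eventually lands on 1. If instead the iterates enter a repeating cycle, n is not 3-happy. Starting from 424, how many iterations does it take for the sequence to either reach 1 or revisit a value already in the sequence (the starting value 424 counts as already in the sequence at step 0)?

424 → 136
136 → 244
244 → 136  — 136 repeats.
That took 3 steps.

3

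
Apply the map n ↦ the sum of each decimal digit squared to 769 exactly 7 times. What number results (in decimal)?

20

769 → 7² + 6² + 9² = 49 + 36 + 81 = 166
166 → 1² + 6² + 6² = 1 + 36 + 36 = 73
73 → 7² + 3² = 49 + 9 = 58
58 → 5² + 8² = 25 + 64 = 89
89 → 8² + 9² = 64 + 81 = 145
145 → 1² + 4² + 5² = 1 + 16 + 25 = 42
42 → 4² + 2² = 16 + 4 = 20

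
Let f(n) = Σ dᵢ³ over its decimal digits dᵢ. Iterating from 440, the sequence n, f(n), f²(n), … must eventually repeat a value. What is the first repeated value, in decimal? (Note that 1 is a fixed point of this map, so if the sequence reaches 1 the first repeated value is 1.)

440 → 128
128 → 521
521 → 134
134 → 92
92 → 737
737 → 713
713 → 371
371 → 371  — 371 already appeared earlier.

371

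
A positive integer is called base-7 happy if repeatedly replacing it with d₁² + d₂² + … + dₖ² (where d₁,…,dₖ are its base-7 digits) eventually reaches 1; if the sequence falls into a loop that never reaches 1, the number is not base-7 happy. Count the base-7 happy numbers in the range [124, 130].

124: 124 → 38 → 34 → 52 → 10 → 10  (repeats 10)
125: 125 → 49 → 1  (reaches 1)
126: 126 → 20 → 40 → 50 → 2 → 4 → 16 → 8 → 2  (repeats 2)
127: 127 → 21 → 9 → 5 → 25 → 25  (repeats 25)
128: 128 → 24 → 18 → 20 → 40 → 50 → 2 → 4 → 16 → 8 → 2  (repeats 2)
129: 129 → 29 → 17 → 13 → 37 → 29  (repeats 29)
130: 130 → 36 → 26 → 34 → 52 → 10 → 10  (repeats 10)
base-7 happy: 125

1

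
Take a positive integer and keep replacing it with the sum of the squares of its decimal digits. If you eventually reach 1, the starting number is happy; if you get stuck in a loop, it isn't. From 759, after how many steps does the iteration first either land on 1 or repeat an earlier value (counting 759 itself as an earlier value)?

759 → 7² + 5² + 9² = 155
155 → 1² + 5² + 5² = 51
51 → 5² + 1² = 26
26 → 2² + 6² = 40
40 → 4² + 0² = 16
16 → 1² + 6² = 37
37 → 3² + 7² = 58
58 → 5² + 8² = 89
89 → 8² + 9² = 145
145 → 1² + 4² + 5² = 42
42 → 4² + 2² = 20
20 → 2² + 0² = 4
4 → 4² = 16  — 16 repeats.
That took 13 steps.

13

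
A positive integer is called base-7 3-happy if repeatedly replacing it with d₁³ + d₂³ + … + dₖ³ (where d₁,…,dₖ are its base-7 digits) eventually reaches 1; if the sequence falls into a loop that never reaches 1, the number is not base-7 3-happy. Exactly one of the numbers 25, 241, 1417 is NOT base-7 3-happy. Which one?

25: 25 → 91 → 217 → 91  — repeats 91 (not base-7 3-happy)
241: 241 → 307 → 433 → 343 → 1  — reaches 1 (base-7 3-happy)
1417: 1417 → 307 → 433 → 343 → 1  — reaches 1 (base-7 3-happy)

25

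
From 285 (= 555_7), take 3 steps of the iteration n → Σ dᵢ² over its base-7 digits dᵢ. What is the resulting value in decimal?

285 = (5,5,5)_7 → 5² + 5² + 5² = 25 + 25 + 25 = 75
75 = (1,3,5)_7 → 1² + 3² + 5² = 1 + 9 + 25 = 35
35 = (5,0)_7 → 5² + 0² = 25 + 0 = 25

25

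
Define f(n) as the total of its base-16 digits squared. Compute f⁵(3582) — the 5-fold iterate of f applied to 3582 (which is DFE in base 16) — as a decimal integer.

3582 = (13,15,14)_16 → 13² + 15² + 14² = 169 + 225 + 196 = 590
590 = (2,4,14)_16 → 2² + 4² + 14² = 4 + 16 + 196 = 216
216 = (13,8)_16 → 13² + 8² = 169 + 64 = 233
233 = (14,9)_16 → 14² + 9² = 196 + 81 = 277
277 = (1,1,5)_16 → 1² + 1² + 5² = 1 + 1 + 25 = 27

27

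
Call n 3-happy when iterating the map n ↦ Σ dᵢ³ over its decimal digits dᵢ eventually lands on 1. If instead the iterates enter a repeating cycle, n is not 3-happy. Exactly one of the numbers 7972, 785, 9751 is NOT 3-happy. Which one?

7972: 7972 → 1423 → 100 → 1  — reaches 1 (3-happy)
785: 785 → 980 → 1241 → 74 → 407 → 407  — repeats 407 (not 3-happy)
9751: 9751 → 1198 → 1243 → 100 → 1  — reaches 1 (3-happy)

785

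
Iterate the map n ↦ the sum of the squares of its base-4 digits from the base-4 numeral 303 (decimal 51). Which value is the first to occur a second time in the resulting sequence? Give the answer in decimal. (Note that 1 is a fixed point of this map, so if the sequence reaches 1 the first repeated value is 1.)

1

51 = (3,0,3)_4 → 3² + 0² + 3² = 18
18 = (1,0,2)_4 → 1² + 0² + 2² = 5
5 = (1,1)_4 → 1² + 1² = 2
2 = (2)_4 → 2² = 4
4 = (1,0)_4 → 1² + 0² = 1  — reached the fixed point 1.
1 → 1, so 1 is the first repeated value.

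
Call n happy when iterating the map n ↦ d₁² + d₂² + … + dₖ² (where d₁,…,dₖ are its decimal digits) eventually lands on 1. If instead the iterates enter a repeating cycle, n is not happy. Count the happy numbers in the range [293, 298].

1

293: 293 → 94 → 97 → 130 → 10 → 1  — happy
294: 294 → 101 → 2 → 4 → 16 → 37 → 58 → 89 → 145 → 42 → 20 → 4  — not happy
295: 295 → 110 → 2 → 4 → 16 → 37 → 58 → 89 → 145 → 42 → 20 → 4  — not happy
296: 296 → 121 → 6 → 36 → 45 → 41 → 17 → 50 → 25 → 29 → 85 → 89 → 145 → 42 → 20 → 4 → 16 → 37 → 58 → 89  — not happy
297: 297 → 134 → 26 → 40 → 16 → 37 → 58 → 89 → 145 → 42 → 20 → 4 → 16  — not happy
298: 298 → 149 → 98 → 145 → 42 → 20 → 4 → 16 → 37 → 58 → 89 → 145  — not happy
happy: 293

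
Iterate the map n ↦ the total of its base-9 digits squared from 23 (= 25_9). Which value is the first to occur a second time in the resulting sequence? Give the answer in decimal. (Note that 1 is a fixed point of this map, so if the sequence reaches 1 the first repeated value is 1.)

65

23 = (2,5)_9 → 2² + 5² = 29
29 = (3,2)_9 → 3² + 2² = 13
13 = (1,4)_9 → 1² + 4² = 17
17 = (1,8)_9 → 1² + 8² = 65
65 = (7,2)_9 → 7² + 2² = 53
53 = (5,8)_9 → 5² + 8² = 89
89 = (1,0,8)_9 → 1² + 0² + 8² = 65  — 65 already appeared earlier.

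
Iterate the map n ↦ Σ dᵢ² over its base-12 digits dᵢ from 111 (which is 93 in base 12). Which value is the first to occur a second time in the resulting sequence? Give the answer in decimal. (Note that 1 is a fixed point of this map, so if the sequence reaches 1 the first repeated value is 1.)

111 = (9,3)_12 → 9² + 3² = 81 + 9 = 90
90 = (7,6)_12 → 7² + 6² = 49 + 36 = 85
85 = (7,1)_12 → 7² + 1² = 49 + 1 = 50
50 = (4,2)_12 → 4² + 2² = 16 + 4 = 20
20 = (1,8)_12 → 1² + 8² = 1 + 64 = 65
65 = (5,5)_12 → 5² + 5² = 25 + 25 = 50  — 50 already appeared earlier.

50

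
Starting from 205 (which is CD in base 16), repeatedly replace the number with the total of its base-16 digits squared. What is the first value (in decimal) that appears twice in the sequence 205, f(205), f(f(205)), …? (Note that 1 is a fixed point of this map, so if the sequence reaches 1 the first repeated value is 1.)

205 = (12,13)_16 → 12² + 13² = 313
313 = (1,3,9)_16 → 1² + 3² + 9² = 91
91 = (5,11)_16 → 5² + 11² = 146
146 = (9,2)_16 → 9² + 2² = 85
85 = (5,5)_16 → 5² + 5² = 50
50 = (3,2)_16 → 3² + 2² = 13
13 = (13)_16 → 13² = 169
169 = (10,9)_16 → 10² + 9² = 181
181 = (11,5)_16 → 11² + 5² = 146  — 146 already appeared earlier.

146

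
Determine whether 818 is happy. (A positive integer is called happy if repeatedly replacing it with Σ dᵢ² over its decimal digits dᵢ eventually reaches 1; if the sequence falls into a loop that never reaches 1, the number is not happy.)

happy

818 → 8² + 1² + 8² = 129
129 → 1² + 2² + 9² = 86
86 → 8² + 6² = 100
100 → 1² + 0² + 0² = 1  — reached 1.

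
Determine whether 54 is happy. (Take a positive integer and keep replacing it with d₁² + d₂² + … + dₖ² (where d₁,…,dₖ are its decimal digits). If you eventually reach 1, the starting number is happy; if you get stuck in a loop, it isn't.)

54 → 5² + 4² = 41
41 → 4² + 1² = 17
17 → 1² + 7² = 50
50 → 5² + 0² = 25
25 → 2² + 5² = 29
29 → 2² + 9² = 85
85 → 8² + 5² = 89
89 → 8² + 9² = 145
145 → 1² + 4² + 5² = 42
42 → 4² + 2² = 20
20 → 2² + 0² = 4
4 → 4² = 16
16 → 1² + 6² = 37
37 → 3² + 7² = 58
58 → 5² + 8² = 89  — 89 already seen; the sequence cycles without reaching 1.

not happy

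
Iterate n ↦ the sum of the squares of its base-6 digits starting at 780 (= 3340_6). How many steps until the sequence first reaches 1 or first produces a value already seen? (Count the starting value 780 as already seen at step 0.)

780 = (3,3,4,0)_6 → 3² + 3² + 4² + 0² = 9 + 9 + 16 + 0 = 34
34 = (5,4)_6 → 5² + 4² = 25 + 16 = 41
41 = (1,0,5)_6 → 1² + 0² + 5² = 1 + 0 + 25 = 26
26 = (4,2)_6 → 4² + 2² = 16 + 4 = 20
20 = (3,2)_6 → 3² + 2² = 9 + 4 = 13
13 = (2,1)_6 → 2² + 1² = 4 + 1 = 5
5 = (5)_6 → 5² = 25
25 = (4,1)_6 → 4² + 1² = 16 + 1 = 17
17 = (2,5)_6 → 2² + 5² = 4 + 25 = 29
29 = (4,5)_6 → 4² + 5² = 16 + 25 = 41  — 41 repeats.
That took 10 steps.

10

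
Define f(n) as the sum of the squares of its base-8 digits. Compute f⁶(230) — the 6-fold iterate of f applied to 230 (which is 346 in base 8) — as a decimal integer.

16

230 = (3,4,6)_8 → 61
61 = (7,5)_8 → 74
74 = (1,1,2)_8 → 6
6 = (6)_8 → 36
36 = (4,4)_8 → 32
32 = (4,0)_8 → 16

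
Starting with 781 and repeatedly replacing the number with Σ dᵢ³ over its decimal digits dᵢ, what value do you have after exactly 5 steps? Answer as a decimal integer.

781 → 7³ + 8³ + 1³ = 343 + 512 + 1 = 856
856 → 8³ + 5³ + 6³ = 512 + 125 + 216 = 853
853 → 8³ + 5³ + 3³ = 512 + 125 + 27 = 664
664 → 6³ + 6³ + 4³ = 216 + 216 + 64 = 496
496 → 4³ + 9³ + 6³ = 64 + 729 + 216 = 1009

1009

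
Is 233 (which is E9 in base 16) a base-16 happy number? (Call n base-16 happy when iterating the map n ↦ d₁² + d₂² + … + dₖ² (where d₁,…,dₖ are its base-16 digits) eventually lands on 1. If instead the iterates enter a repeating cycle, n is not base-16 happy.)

base-16 happy

233 = (14,9)_16 → 14² + 9² = 277
277 = (1,1,5)_16 → 1² + 1² + 5² = 27
27 = (1,11)_16 → 1² + 11² = 122
122 = (7,10)_16 → 7² + 10² = 149
149 = (9,5)_16 → 9² + 5² = 106
106 = (6,10)_16 → 6² + 10² = 136
136 = (8,8)_16 → 8² + 8² = 128
128 = (8,0)_16 → 8² + 0² = 64
64 = (4,0)_16 → 4² + 0² = 16
16 = (1,0)_16 → 1² + 0² = 1  — reached 1.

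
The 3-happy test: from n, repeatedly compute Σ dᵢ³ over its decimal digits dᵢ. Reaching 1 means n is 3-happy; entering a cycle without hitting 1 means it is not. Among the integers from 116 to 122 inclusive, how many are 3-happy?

116: 116 → 218 → 521 → 134 → 92 → 737 → 713 → 371 → 371  (repeats 371)
117: 117 → 345 → 216 → 225 → 141 → 66 → 432 → 99 → 1458 → 702 → 351 → 153 → 153  (repeats 153)
118: 118 → 514 → 190 → 730 → 370 → 370  (repeats 370)
119: 119 → 731 → 371 → 371  (repeats 371)
120: 120 → 9 → 729 → 1080 → 513 → 153 → 153  (repeats 153)
121: 121 → 10 → 1  (reaches 1)
122: 122 → 17 → 344 → 155 → 251 → 134 → 92 → 737 → 713 → 371 → 371  (repeats 371)
3-happy: 121

1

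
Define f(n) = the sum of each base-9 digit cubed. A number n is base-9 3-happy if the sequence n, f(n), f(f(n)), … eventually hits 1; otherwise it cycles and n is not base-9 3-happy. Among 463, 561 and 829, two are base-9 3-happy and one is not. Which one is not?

463: 463 → 405 → 125 → 577 → 345 → 99 → 9 → 1  — reaches 1 (base-9 3-happy)
561: 561 → 755 → 521 → 755  — repeats 755 (not base-9 3-happy)
829: 829 → 11 → 9 → 1  — reaches 1 (base-9 3-happy)

561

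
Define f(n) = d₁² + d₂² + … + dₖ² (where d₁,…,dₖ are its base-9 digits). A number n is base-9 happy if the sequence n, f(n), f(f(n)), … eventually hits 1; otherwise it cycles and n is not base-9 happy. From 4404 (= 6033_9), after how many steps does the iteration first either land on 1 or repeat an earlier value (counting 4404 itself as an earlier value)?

4404 = (6,0,3,3)_9 → 54
54 = (6,0)_9 → 36
36 = (4,0)_9 → 16
16 = (1,7)_9 → 50
50 = (5,5)_9 → 50  — 50 repeats.
That took 5 steps.

5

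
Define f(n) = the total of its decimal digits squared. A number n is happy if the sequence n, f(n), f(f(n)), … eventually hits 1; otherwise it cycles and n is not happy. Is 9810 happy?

not happy

9810 → 9² + 8² + 1² + 0² = 81 + 64 + 1 + 0 = 146
146 → 1² + 4² + 6² = 1 + 16 + 36 = 53
53 → 5² + 3² = 25 + 9 = 34
34 → 3² + 4² = 9 + 16 = 25
25 → 2² + 5² = 4 + 25 = 29
29 → 2² + 9² = 4 + 81 = 85
85 → 8² + 5² = 64 + 25 = 89
89 → 8² + 9² = 64 + 81 = 145
145 → 1² + 4² + 5² = 1 + 16 + 25 = 42
42 → 4² + 2² = 16 + 4 = 20
20 → 2² + 0² = 4 + 0 = 4
4 → 4² = 16
16 → 1² + 6² = 1 + 36 = 37
37 → 3² + 7² = 9 + 49 = 58
58 → 5² + 8² = 25 + 64 = 89  — 89 already seen; the sequence cycles without reaching 1.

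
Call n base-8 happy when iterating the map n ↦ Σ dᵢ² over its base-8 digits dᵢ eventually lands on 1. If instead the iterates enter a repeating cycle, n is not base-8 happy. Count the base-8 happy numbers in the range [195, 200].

195: 195 → 18 → 8 → 1  (reaches 1)
196: 196 → 25 → 10 → 5 → 25  (repeats 25)
197: 197 → 34 → 20 → 20  (repeats 20)
198: 198 → 45 → 50 → 40 → 25 → 10 → 5 → 25  (repeats 25)
199: 199 → 58 → 53 → 61 → 74 → 6 → 36 → 32 → 16 → 4 → 16  (repeats 16)
200: 200 → 10 → 5 → 25 → 10  (repeats 10)
base-8 happy: 195

1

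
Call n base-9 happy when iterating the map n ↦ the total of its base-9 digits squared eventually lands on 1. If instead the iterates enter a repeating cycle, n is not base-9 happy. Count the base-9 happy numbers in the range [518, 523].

1

518: 518 → 70 → 98 → 66 → 58 → 52 → 74 → 68 → 74  (repeats 74)
519: 519 → 81 → 1  (reaches 1)
520: 520 → 94 → 18 → 4 → 16 → 50 → 50  (repeats 50)
521: 521 → 109 → 11 → 5 → 25 → 53 → 89 → 65 → 53  (repeats 53)
522: 522 → 52 → 74 → 68 → 74  (repeats 74)
523: 523 → 53 → 89 → 65 → 53  (repeats 53)
base-9 happy: 519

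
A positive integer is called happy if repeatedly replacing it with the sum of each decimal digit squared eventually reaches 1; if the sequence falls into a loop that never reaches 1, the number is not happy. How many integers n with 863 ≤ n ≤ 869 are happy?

863: 863 → 109 → 82 → 68 → 100 → 1  (reaches 1)
864: 864 → 116 → 38 → 73 → 58 → 89 → 145 → 42 → 20 → 4 → 16 → 37 → 58  (repeats 58)
865: 865 → 125 → 30 → 9 → 81 → 65 → 61 → 37 → 58 → 89 → 145 → 42 → 20 → 4 → 16 → 37  (repeats 37)
866: 866 → 136 → 46 → 52 → 29 → 85 → 89 → 145 → 42 → 20 → 4 → 16 → 37 → 58 → 89  (repeats 89)
867: 867 → 149 → 98 → 145 → 42 → 20 → 4 → 16 → 37 → 58 → 89 → 145  (repeats 145)
868: 868 → 164 → 53 → 34 → 25 → 29 → 85 → 89 → 145 → 42 → 20 → 4 → 16 → 37 → 58 → 89  (repeats 89)
869: 869 → 181 → 66 → 72 → 53 → 34 → 25 → 29 → 85 → 89 → 145 → 42 → 20 → 4 → 16 → 37 → 58 → 89  (repeats 89)
happy: 863

1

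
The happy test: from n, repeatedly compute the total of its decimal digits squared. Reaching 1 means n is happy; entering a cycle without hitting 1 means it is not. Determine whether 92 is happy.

not happy

92 → 85
85 → 89
89 → 145
145 → 42
42 → 20
20 → 4
4 → 16
16 → 37
37 → 58
58 → 89  — 89 already seen; the sequence cycles without reaching 1.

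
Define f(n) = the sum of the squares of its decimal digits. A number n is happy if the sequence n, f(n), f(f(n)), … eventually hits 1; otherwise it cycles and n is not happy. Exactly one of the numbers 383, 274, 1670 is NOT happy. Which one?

274

383: 383 → 82 → 68 → 100 → 1  — reaches 1 (happy)
274: 274 → 69 → 117 → 51 → 26 → 40 → 16 → 37 → 58 → 89 → 145 → 42 → 20 → 4 → 16  — repeats 16 (not happy)
1670: 1670 → 86 → 100 → 1  — reaches 1 (happy)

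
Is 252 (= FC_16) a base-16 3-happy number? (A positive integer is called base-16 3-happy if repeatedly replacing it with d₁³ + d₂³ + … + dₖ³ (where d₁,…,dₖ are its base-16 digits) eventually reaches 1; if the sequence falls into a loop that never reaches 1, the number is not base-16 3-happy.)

not base-16 3-happy

252 = (15,12)_16 → 5103
5103 = (1,3,14,15)_16 → 6147
6147 = (1,8,0,3)_16 → 540
540 = (2,1,12)_16 → 1737
1737 = (6,12,9)_16 → 2673
2673 = (10,7,1)_16 → 1344
1344 = (5,4,0)_16 → 189
189 = (11,13)_16 → 3528
3528 = (13,12,8)_16 → 4437
4437 = (1,1,5,5)_16 → 252  — 252 already seen; the sequence cycles without reaching 1.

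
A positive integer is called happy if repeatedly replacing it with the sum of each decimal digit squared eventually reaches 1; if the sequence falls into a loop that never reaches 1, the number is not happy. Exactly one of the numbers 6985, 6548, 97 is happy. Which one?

6985: 6985 → 206 → 40 → 16 → 37 → 58 → 89 → 145 → 42 → 20 → 4 → 16  — repeats 16 (not happy)
6548: 6548 → 141 → 18 → 65 → 61 → 37 → 58 → 89 → 145 → 42 → 20 → 4 → 16 → 37  — repeats 37 (not happy)
97: 97 → 130 → 10 → 1  — reaches 1 (happy)

97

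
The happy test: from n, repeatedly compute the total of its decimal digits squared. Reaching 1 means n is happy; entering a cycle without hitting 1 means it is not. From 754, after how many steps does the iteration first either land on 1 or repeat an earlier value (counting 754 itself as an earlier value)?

754 → 7² + 5² + 4² = 90
90 → 9² + 0² = 81
81 → 8² + 1² = 65
65 → 6² + 5² = 61
61 → 6² + 1² = 37
37 → 3² + 7² = 58
58 → 5² + 8² = 89
89 → 8² + 9² = 145
145 → 1² + 4² + 5² = 42
42 → 4² + 2² = 20
20 → 2² + 0² = 4
4 → 4² = 16
16 → 1² + 6² = 37  — 37 repeats.
That took 13 steps.

13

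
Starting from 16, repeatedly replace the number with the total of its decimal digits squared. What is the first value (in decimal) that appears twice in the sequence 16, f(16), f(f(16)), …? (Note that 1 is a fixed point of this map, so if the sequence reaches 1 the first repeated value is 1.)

16

16 → 37
37 → 58
58 → 89
89 → 145
145 → 42
42 → 20
20 → 4
4 → 16  — 16 already appeared earlier.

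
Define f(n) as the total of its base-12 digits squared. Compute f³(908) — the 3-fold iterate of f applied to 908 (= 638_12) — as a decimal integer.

908 = (6,3,8)_12 → 6² + 3² + 8² = 36 + 9 + 64 = 109
109 = (9,1)_12 → 9² + 1² = 81 + 1 = 82
82 = (6,10)_12 → 6² + 10² = 36 + 100 = 136

136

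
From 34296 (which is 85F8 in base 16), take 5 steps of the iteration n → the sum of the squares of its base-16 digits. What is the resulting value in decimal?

34296 = (8,5,15,8)_16 → 8² + 5² + 15² + 8² = 378
378 = (1,7,10)_16 → 1² + 7² + 10² = 150
150 = (9,6)_16 → 9² + 6² = 117
117 = (7,5)_16 → 7² + 5² = 74
74 = (4,10)_16 → 4² + 10² = 116

116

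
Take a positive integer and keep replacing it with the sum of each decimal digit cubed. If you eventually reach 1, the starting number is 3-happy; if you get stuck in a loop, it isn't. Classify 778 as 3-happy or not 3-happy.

778 → 1198
1198 → 1243
1243 → 100
100 → 1  — reached 1.

3-happy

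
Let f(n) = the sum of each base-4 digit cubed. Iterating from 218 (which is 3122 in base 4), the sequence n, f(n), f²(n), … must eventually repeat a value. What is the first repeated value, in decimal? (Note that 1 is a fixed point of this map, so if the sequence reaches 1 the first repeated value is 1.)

218 = (3,1,2,2)_4 → 3³ + 1³ + 2³ + 2³ = 27 + 1 + 8 + 8 = 44
44 = (2,3,0)_4 → 2³ + 3³ + 0³ = 8 + 27 + 0 = 35
35 = (2,0,3)_4 → 2³ + 0³ + 3³ = 8 + 0 + 27 = 35  — 35 already appeared earlier.

35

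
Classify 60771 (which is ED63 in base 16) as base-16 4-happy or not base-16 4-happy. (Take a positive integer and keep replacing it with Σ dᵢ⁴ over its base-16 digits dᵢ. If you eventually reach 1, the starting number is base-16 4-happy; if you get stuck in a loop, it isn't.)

not base-16 4-happy

60771 = (14,13,6,3)_16 → 14⁴ + 13⁴ + 6⁴ + 3⁴ = 38416 + 28561 + 1296 + 81 = 68354
68354 = (1,0,11,0,2)_16 → 1⁴ + 0⁴ + 11⁴ + 0⁴ + 2⁴ = 1 + 0 + 14641 + 0 + 16 = 14658
14658 = (3,9,4,2)_16 → 3⁴ + 9⁴ + 4⁴ + 2⁴ = 81 + 6561 + 256 + 16 = 6914
6914 = (1,11,0,2)_16 → 1⁴ + 11⁴ + 0⁴ + 2⁴ = 1 + 14641 + 0 + 16 = 14658  — 14658 already seen; the sequence cycles without reaching 1.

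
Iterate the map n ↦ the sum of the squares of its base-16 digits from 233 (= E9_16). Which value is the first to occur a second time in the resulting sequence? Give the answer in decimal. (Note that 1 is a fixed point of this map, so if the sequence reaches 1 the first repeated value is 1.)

233 = (14,9)_16 → 14² + 9² = 277
277 = (1,1,5)_16 → 1² + 1² + 5² = 27
27 = (1,11)_16 → 1² + 11² = 122
122 = (7,10)_16 → 7² + 10² = 149
149 = (9,5)_16 → 9² + 5² = 106
106 = (6,10)_16 → 6² + 10² = 136
136 = (8,8)_16 → 8² + 8² = 128
128 = (8,0)_16 → 8² + 0² = 64
64 = (4,0)_16 → 4² + 0² = 16
16 = (1,0)_16 → 1² + 0² = 1  — reached the fixed point 1.
1 → 1, so 1 is the first repeated value.

1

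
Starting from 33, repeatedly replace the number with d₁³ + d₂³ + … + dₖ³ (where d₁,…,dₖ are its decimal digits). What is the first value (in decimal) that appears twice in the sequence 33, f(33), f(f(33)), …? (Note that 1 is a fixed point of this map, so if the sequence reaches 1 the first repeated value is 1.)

153

33 → 3³ + 3³ = 54
54 → 5³ + 4³ = 189
189 → 1³ + 8³ + 9³ = 1242
1242 → 1³ + 2³ + 4³ + 2³ = 81
81 → 8³ + 1³ = 513
513 → 5³ + 1³ + 3³ = 153
153 → 1³ + 5³ + 3³ = 153  — 153 already appeared earlier.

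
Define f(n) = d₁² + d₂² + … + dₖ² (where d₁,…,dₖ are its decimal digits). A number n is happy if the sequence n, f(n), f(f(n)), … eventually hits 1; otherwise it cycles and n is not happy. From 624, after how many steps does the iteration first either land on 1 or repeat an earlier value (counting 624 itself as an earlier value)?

11

624 → 6² + 2² + 4² = 36 + 4 + 16 = 56
56 → 5² + 6² = 25 + 36 = 61
61 → 6² + 1² = 36 + 1 = 37
37 → 3² + 7² = 9 + 49 = 58
58 → 5² + 8² = 25 + 64 = 89
89 → 8² + 9² = 64 + 81 = 145
145 → 1² + 4² + 5² = 1 + 16 + 25 = 42
42 → 4² + 2² = 16 + 4 = 20
20 → 2² + 0² = 4 + 0 = 4
4 → 4² = 16
16 → 1² + 6² = 1 + 36 = 37  — 37 repeats.
That took 11 steps.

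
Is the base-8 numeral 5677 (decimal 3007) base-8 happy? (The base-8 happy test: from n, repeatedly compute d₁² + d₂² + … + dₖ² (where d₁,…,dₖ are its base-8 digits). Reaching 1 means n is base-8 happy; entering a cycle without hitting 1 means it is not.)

3007 = (5,6,7,7)_8 → 5² + 6² + 7² + 7² = 159
159 = (2,3,7)_8 → 2² + 3² + 7² = 62
62 = (7,6)_8 → 7² + 6² = 85
85 = (1,2,5)_8 → 1² + 2² + 5² = 30
30 = (3,6)_8 → 3² + 6² = 45
45 = (5,5)_8 → 5² + 5² = 50
50 = (6,2)_8 → 6² + 2² = 40
40 = (5,0)_8 → 5² + 0² = 25
25 = (3,1)_8 → 3² + 1² = 10
10 = (1,2)_8 → 1² + 2² = 5
5 = (5)_8 → 5² = 25  — 25 already seen; the sequence cycles without reaching 1.

not base-8 happy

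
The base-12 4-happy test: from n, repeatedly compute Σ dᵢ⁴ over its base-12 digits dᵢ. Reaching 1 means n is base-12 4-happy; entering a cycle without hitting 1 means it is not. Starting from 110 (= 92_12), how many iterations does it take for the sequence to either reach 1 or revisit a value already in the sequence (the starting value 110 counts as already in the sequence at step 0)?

110 = (9,2)_12 → 6577
6577 = (3,9,8,1)_12 → 10739
10739 = (6,2,6,11)_12 → 17249
17249 = (9,11,9,5)_12 → 28388
28388 = (1,4,5,1,8)_12 → 4979
4979 = (2,10,6,11)_12 → 25953
25953 = (1,3,0,2,9)_12 → 6659
6659 = (3,10,2,11)_12 → 24738
24738 = (1,2,3,9,6)_12 → 7955
7955 = (4,7,2,11)_12 → 17314
17314 = (10,0,2,10)_12 → 20016
20016 = (11,7,0,0)_12 → 17042
17042 = (9,10,4,2)_12 → 16833
16833 = (9,8,10,9)_12 → 27218
27218 = (1,3,9,0,2)_12 → 6659  — 6659 repeats.
That took 15 steps.

15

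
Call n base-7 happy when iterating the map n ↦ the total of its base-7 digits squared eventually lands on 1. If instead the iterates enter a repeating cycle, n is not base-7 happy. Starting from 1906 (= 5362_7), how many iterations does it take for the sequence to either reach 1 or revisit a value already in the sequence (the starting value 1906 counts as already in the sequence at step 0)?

6

1906 = (5,3,6,2)_7 → 5² + 3² + 6² + 2² = 25 + 9 + 36 + 4 = 74
74 = (1,3,4)_7 → 1² + 3² + 4² = 1 + 9 + 16 = 26
26 = (3,5)_7 → 3² + 5² = 9 + 25 = 34
34 = (4,6)_7 → 4² + 6² = 16 + 36 = 52
52 = (1,0,3)_7 → 1² + 0² + 3² = 1 + 0 + 9 = 10
10 = (1,3)_7 → 1² + 3² = 1 + 9 = 10  — 10 repeats.
That took 6 steps.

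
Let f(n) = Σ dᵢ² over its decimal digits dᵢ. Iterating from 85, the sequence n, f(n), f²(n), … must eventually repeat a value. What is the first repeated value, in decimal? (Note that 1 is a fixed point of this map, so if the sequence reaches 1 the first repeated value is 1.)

85 → 8² + 5² = 64 + 25 = 89
89 → 8² + 9² = 64 + 81 = 145
145 → 1² + 4² + 5² = 1 + 16 + 25 = 42
42 → 4² + 2² = 16 + 4 = 20
20 → 2² + 0² = 4 + 0 = 4
4 → 4² = 16
16 → 1² + 6² = 1 + 36 = 37
37 → 3² + 7² = 9 + 49 = 58
58 → 5² + 8² = 25 + 64 = 89  — 89 already appeared earlier.

89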